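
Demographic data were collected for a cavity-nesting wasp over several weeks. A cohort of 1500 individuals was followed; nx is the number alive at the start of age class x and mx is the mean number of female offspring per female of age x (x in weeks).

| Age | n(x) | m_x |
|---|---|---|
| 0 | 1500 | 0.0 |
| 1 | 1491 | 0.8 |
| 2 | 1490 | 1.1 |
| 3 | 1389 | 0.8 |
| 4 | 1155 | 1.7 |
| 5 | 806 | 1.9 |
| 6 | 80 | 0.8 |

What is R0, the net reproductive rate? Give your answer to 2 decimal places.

5.00

lx = nx/n0 = nx/1500: 1, 0.994, 0.99333…, 0.926, 0.77, 0.53733…, 0.05333…
lx·mx by age: 0, 0.7952, 1.092667…, 0.7408, 1.309, 1.020933…, 0.042667…
R0 = Σ lx·mx = 5.001267… → 5.00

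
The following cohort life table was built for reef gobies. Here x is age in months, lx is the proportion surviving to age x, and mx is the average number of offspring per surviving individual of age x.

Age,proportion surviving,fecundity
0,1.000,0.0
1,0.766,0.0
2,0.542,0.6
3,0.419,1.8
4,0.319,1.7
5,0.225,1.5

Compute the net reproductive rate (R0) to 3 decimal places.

1.959

lx·mx by age: 0, 0, 0.3252, 0.7542, 0.5423, 0.3375
R0 = Σ lx·mx = 1.9592 → 1.959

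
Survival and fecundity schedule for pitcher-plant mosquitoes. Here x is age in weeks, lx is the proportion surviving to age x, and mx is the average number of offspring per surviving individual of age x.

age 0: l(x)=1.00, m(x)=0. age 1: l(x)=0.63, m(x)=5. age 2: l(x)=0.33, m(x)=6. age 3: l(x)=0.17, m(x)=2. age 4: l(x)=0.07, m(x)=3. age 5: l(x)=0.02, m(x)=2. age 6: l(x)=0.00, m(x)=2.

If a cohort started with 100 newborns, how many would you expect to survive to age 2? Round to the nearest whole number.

33

Expected survivors = N0 · l_2 = 100 × 0.33 = 33 → 33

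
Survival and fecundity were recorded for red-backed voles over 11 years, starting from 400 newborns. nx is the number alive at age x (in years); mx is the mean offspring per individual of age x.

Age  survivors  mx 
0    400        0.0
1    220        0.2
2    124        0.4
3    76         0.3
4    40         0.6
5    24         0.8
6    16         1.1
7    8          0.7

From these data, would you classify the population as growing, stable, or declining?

declining

lx = nx/n0 = nx/400: 1, 0.55, 0.31, 0.19, 0.1, 0.06, 0.04, 0.02
R0 = Σ lx·mx = 0 + 0.11 + 0.124 + 0.057 + 0.06 + 0.048 + 0.044 + 0.014 = 0.457
R0 < 1, so the population is declining.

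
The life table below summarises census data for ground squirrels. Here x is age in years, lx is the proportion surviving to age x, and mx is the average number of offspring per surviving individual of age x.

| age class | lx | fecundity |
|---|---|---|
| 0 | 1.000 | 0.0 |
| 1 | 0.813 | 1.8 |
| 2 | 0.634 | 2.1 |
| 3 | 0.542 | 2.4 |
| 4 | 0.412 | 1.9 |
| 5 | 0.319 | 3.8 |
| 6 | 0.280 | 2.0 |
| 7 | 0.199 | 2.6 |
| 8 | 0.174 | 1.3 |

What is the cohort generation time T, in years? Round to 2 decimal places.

3.52

lx·mx: 0, 1.4634, 1.3314, 1.3008, 0.7828, 1.2122, 0.56, 0.5174, 0.2262 → R0 = 7.3942
x·lx·mx: 0, 1.4634, 2.6628, 3.9024, 3.1312, 6.061, 3.36, 3.6218, 1.8096 → Σ = 26.0122
T = 26.0122 / 7.3942 = 3.517919… → 3.52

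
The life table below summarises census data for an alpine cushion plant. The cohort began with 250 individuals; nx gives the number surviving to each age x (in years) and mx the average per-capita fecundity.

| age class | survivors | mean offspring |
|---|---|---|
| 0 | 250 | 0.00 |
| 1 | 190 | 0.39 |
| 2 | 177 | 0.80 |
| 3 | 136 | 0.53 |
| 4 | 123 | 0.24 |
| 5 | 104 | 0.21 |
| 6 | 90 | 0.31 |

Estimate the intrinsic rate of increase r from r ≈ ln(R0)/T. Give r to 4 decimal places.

0.1456

lx = nx/n0 = nx/250: 1, 0.76, 0.708, 0.544, 0.492, 0.416, 0.36
R0 = Σ lx·mx = 0 + 0.2964 + 0.5664 + 0.28832 + 0.11808 + 0.08736 + 0.1116 = 1.46816
Σ x·lx·mx = 3.87288; T = 3.87288/1.46816 = 2.63791…
r ≈ ln(R0)/T = ln(1.46816)/2.63791… = 0.145573… → 0.1456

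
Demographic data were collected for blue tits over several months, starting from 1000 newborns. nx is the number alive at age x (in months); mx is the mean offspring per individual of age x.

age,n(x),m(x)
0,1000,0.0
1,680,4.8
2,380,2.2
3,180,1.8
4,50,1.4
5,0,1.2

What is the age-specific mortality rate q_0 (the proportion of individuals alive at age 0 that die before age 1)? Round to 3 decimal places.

lx = nx/n0 = nx/1000: 1, 0.68, 0.38, 0.18, 0.05, 0
q_0 = (l_0 − l_1) / l_0 = (1 − 0.68) / 1
     = 0.32 / 1 = 0.32 → 0.320

0.320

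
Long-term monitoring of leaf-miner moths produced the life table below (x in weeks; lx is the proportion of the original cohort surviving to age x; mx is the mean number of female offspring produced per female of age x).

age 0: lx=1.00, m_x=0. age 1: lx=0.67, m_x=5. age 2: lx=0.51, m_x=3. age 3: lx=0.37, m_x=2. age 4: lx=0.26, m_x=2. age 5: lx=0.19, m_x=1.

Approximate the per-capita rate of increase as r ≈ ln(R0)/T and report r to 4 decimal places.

1.0018

R0 = Σ lx·mx = 0 + 3.35 + 1.53 + 0.74 + 0.52 + 0.19 = 6.33
Σ x·lx·mx = 11.66; T = 11.66/6.33 = 1.84202…
r ≈ ln(R0)/T = ln(6.33)/1.84202… = 1.00178… → 1.0018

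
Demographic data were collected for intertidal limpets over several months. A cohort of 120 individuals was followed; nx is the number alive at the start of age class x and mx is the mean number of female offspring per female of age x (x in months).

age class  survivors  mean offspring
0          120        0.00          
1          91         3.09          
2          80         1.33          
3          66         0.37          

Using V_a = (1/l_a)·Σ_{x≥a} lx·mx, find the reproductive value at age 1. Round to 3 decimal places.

4.528

lx = nx/n0 = nx/120: 1, 0.75833…, 0.66667…, 0.55
lx·mx for x ≥ 1: 2.34325…, 0.886667…, 0.2035 → sum = 3.433417…
V_1 = 3.433417… / l_1 = 3.433417… / 0.758333… = 4.527582… → 4.528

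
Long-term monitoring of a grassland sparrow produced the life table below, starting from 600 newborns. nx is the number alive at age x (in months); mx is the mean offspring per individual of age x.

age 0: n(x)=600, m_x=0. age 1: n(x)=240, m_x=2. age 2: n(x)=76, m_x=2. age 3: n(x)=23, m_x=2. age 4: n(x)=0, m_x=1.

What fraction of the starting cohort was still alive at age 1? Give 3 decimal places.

l_1 = n_1/n_0 = 240/600 = 0.4 → 0.400

0.400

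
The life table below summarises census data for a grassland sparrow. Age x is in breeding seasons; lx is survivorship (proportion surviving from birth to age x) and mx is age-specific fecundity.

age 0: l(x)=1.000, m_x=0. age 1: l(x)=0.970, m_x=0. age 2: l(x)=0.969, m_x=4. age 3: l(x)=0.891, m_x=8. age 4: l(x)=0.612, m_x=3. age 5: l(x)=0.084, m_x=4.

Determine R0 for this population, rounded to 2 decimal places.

lx·mx by age: 0, 0, 3.876, 7.128, 1.836, 0.336
R0 = Σ lx·mx = 13.176 → 13.18

13.18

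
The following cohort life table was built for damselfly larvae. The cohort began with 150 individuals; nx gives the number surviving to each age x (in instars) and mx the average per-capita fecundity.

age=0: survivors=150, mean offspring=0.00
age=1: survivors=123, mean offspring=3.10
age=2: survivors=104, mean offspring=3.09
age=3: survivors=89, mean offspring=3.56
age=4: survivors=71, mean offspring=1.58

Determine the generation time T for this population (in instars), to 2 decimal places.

2.14

lx = nx/n0 = nx/150: 1, 0.82, 0.69333…, 0.59333…, 0.47333…
lx·mx: 0, 2.542, 2.1424…, 2.112267…, 0.747867… → R0 = 7.544533…
x·lx·mx: 0, 2.542, 4.2848…, 6.3368…, 2.991467… → Σ = 16.155067…
T = 16.155067… / 7.544533… = 2.141294… → 2.14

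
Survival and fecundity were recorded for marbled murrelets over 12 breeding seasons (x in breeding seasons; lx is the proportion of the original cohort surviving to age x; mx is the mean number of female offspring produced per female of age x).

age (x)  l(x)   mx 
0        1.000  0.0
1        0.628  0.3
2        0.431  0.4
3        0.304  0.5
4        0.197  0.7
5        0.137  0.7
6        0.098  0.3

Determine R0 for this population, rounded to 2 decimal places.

0.78

lx·mx by age: 0, 0.1884, 0.1724, 0.152, 0.1379, 0.0959, 0.0294
R0 = Σ lx·mx = 0.776 → 0.78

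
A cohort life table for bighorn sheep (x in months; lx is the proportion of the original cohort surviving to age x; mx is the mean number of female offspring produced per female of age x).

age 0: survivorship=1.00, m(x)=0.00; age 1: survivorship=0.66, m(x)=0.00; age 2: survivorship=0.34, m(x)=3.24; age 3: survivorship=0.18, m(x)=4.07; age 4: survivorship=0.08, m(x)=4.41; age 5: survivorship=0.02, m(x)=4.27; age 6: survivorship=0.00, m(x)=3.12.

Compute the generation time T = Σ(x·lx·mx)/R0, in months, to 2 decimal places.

2.75

lx·mx: 0, 0, 1.1016, 0.7326, 0.3528, 0.0854, 0 → R0 = 2.2724
x·lx·mx: 0, 0, 2.2032, 2.1978, 1.4112, 0.427, 0 → Σ = 6.2392
T = 6.2392 / 2.2724 = 2.745643… → 2.75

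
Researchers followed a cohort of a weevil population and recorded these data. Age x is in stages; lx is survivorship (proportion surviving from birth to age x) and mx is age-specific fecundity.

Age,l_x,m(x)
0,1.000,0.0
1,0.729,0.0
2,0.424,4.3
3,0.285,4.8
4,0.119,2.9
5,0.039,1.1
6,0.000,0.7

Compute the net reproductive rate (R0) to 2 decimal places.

3.58

lx·mx by age: 0, 0, 1.8232, 1.368, 0.3451, 0.0429, 0
R0 = Σ lx·mx = 3.5792 → 3.58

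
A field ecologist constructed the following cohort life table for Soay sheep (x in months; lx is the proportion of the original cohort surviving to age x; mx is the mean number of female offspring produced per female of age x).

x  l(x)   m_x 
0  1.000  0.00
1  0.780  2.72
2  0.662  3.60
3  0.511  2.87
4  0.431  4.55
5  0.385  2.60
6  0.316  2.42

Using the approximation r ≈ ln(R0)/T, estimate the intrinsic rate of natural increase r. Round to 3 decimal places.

R0 = Σ lx·mx = 0 + 2.1216 + 2.3832 + 1.46657 + 1.96105 + 1.001 + 0.76472 = 9.69814
Σ x·lx·mx = 28.72523; T = 28.72523/9.69814 = 2.96193…
r ≈ ln(R0)/T = ln(9.69814)/2.96193… = 0.76704… → 0.767

0.767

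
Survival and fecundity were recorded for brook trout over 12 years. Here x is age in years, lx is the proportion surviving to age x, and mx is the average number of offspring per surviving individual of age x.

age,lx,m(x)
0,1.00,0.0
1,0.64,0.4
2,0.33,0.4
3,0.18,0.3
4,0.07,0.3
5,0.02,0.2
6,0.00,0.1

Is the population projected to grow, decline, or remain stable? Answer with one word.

R0 = Σ lx·mx = 0 + 0.256 + 0.132 + 0.054 + 0.021 + 0.004 + 0 = 0.467
R0 < 1, so the population is declining.

declining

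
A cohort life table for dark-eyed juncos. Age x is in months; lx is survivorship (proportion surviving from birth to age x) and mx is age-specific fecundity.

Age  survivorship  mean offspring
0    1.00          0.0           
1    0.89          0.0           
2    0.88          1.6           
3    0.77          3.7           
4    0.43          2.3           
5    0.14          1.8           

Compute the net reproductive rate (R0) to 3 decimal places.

lx·mx by age: 0, 0, 1.408, 2.849, 0.989, 0.252
R0 = Σ lx·mx = 5.498 → 5.498

5.498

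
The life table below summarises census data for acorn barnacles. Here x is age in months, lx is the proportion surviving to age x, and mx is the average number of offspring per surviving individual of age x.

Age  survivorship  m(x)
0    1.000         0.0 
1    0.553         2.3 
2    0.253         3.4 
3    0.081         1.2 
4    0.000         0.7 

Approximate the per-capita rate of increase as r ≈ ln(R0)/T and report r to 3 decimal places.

R0 = Σ lx·mx = 0 + 1.2719 + 0.8602 + 0.0972 + 0 = 2.2293
Σ x·lx·mx = 3.2839; T = 3.2839/2.2293 = 1.47306…
r ≈ ln(R0)/T = ln(2.2293)/1.47306… = 0.54423… → 0.544

0.544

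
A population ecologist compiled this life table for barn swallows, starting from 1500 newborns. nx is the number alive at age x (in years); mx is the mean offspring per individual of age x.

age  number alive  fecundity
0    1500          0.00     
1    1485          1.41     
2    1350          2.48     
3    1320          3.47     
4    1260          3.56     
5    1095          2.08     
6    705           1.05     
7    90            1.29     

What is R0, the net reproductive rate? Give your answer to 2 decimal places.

lx = nx/n0 = nx/1500: 1, 0.99, 0.9, 0.88, 0.84, 0.73, 0.47, 0.06
lx·mx by age: 0, 1.3959, 2.232, 3.0536, 2.9904, 1.5184, 0.4935, 0.0774
R0 = Σ lx·mx = 11.7612 → 11.76

11.76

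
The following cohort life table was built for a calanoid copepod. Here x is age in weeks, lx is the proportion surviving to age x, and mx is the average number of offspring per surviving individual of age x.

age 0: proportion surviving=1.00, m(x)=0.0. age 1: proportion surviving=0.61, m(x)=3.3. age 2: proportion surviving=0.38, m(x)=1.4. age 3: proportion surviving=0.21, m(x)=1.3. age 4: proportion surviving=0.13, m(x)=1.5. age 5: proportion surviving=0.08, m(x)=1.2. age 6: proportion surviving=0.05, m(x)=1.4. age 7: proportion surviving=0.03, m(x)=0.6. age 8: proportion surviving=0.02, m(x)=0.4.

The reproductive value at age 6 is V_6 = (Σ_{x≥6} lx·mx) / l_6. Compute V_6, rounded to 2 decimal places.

1.92

lx·mx for x ≥ 6: 0.07, 0.018, 0.008 → sum = 0.096
V_6 = 0.096 / l_6 = 0.096 / 0.05 = 1.92 → 1.92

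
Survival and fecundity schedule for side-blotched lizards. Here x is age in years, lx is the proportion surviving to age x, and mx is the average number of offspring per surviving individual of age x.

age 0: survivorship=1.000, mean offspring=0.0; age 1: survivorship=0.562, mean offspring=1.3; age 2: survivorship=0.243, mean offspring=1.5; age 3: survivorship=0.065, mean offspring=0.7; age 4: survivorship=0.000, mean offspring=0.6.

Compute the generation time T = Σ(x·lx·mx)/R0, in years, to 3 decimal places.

lx·mx: 0, 0.7306, 0.3645, 0.0455, 0 → R0 = 1.1406
x·lx·mx: 0, 0.7306, 0.729, 0.1365, 0 → Σ = 1.5961
T = 1.5961 / 1.1406 = 1.399351… → 1.399

1.399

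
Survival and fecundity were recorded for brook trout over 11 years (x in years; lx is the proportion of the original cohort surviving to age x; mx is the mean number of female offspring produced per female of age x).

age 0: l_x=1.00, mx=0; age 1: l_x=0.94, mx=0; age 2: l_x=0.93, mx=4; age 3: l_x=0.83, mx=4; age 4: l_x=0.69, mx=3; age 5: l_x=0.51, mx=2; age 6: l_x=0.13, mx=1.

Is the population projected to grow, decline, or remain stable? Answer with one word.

R0 = Σ lx·mx = 0 + 0 + 3.72 + 3.32 + 2.07 + 1.02 + 0.13 = 10.26
R0 > 1, so the population is growing.

growing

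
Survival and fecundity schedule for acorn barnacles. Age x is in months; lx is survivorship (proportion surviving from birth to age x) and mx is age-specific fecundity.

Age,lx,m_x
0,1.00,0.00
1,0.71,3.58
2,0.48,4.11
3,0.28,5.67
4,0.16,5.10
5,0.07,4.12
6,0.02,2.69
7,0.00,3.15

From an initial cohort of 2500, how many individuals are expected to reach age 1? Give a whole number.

Expected survivors = N0 · l_1 = 2500 × 0.71 = 1775 → 1775

1775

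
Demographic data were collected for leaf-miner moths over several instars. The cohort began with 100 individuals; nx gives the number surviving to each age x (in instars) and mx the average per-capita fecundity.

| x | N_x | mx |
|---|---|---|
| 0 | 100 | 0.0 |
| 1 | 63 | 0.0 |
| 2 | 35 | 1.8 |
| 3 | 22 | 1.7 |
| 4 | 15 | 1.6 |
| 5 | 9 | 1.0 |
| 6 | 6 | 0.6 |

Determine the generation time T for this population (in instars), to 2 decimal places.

lx = nx/n0 = nx/100: 1, 0.63, 0.35, 0.22, 0.15, 0.09, 0.06
lx·mx: 0, 0, 0.63, 0.374, 0.24, 0.09, 0.036 → R0 = 1.37
x·lx·mx: 0, 0, 1.26, 1.122, 0.96, 0.45, 0.216 → Σ = 4.008
T = 4.008 / 1.37 = 2.925547… → 2.93

2.93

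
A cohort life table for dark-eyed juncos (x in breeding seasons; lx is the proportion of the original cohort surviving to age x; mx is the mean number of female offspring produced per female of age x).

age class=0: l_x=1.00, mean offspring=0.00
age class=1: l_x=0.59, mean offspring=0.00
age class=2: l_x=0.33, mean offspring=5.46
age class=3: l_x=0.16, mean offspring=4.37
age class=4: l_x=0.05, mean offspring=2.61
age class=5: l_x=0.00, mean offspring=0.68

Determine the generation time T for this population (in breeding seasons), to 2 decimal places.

lx·mx: 0, 0, 1.8018, 0.6992, 0.1305, 0 → R0 = 2.6315
x·lx·mx: 0, 0, 3.6036, 2.0976, 0.522, 0 → Σ = 6.2232
T = 6.2232 / 2.6315 = 2.364887… → 2.36

2.36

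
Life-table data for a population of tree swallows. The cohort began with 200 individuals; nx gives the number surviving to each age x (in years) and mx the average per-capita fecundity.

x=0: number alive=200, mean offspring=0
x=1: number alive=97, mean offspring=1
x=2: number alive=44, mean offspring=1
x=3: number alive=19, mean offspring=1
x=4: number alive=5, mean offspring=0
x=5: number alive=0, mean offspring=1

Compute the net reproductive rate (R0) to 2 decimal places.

lx = nx/n0 = nx/200: 1, 0.485, 0.22, 0.095, 0.025, 0
lx·mx by age: 0, 0.485, 0.22, 0.095, 0, 0
R0 = Σ lx·mx = 0.8 → 0.80

0.80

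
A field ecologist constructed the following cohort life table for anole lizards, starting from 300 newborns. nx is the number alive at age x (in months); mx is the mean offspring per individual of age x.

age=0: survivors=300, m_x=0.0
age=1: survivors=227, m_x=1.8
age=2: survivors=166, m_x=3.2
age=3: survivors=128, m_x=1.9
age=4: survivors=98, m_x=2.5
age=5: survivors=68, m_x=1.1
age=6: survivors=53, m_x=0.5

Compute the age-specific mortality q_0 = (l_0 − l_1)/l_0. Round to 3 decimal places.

0.243

lx = nx/n0 = nx/300: 1, 0.75667…, 0.55333…, 0.42667…, 0.32667…, 0.22667…, 0.17667…
q_0 = (l_0 − l_1) / l_0 = (1 − 0.756667…) / 1
     = 0.243333… / 1 = 0.243333… → 0.243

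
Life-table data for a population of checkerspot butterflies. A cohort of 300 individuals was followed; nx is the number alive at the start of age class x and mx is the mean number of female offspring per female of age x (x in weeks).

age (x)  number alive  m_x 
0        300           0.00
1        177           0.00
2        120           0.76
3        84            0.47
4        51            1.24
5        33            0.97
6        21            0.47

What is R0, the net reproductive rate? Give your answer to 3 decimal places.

lx = nx/n0 = nx/300: 1, 0.59, 0.4, 0.28, 0.17, 0.11, 0.07
lx·mx by age: 0, 0, 0.304, 0.1316, 0.2108, 0.1067, 0.0329
R0 = Σ lx·mx = 0.786 → 0.786

0.786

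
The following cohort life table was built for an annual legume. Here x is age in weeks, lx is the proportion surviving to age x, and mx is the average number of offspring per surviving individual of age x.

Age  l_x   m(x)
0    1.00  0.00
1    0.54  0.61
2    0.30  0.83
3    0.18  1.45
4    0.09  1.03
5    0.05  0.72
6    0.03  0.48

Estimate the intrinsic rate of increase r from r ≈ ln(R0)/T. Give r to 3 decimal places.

R0 = Σ lx·mx = 0 + 0.3294 + 0.249 + 0.261 + 0.0927 + 0.036 + 0.0144 = 0.9825
Σ x·lx·mx = 2.2476; T = 2.2476/0.9825 = 2.28763…
r ≈ ln(R0)/T = ln(0.9825)/2.28763… = -0.00772… → -0.008

-0.008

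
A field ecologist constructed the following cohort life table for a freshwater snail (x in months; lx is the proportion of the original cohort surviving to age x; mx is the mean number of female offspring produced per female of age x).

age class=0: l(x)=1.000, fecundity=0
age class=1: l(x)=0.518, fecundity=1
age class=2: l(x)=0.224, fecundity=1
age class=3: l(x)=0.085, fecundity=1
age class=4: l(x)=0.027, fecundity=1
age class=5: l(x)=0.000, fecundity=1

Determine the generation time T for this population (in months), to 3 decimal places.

1.556

lx·mx: 0, 0.518, 0.224, 0.085, 0.027, 0 → R0 = 0.854
x·lx·mx: 0, 0.518, 0.448, 0.255, 0.108, 0 → Σ = 1.329
T = 1.329 / 0.854 = 1.556206… → 1.556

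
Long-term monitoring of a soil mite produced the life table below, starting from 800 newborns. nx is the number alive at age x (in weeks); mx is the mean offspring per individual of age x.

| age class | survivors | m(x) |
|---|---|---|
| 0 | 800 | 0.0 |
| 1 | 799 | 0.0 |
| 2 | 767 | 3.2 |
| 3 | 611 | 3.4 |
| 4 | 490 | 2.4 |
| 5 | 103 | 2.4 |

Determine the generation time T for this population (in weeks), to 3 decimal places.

2.868

lx = nx/n0 = nx/800: 1, 0.99875, 0.95875, 0.76375, 0.6125, 0.12875
lx·mx: 0, 0, 3.068, 2.59675, 1.47, 0.309 → R0 = 7.44375
x·lx·mx: 0, 0, 6.136, 7.79025, 5.88, 1.545 → Σ = 21.35125
T = 21.35125 / 7.44375 = 2.868346… → 2.868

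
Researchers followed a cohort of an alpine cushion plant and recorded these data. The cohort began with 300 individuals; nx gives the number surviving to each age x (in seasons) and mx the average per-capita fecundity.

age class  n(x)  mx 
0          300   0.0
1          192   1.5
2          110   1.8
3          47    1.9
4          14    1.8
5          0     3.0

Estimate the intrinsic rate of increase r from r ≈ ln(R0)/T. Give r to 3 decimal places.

lx = nx/n0 = nx/300: 1, 0.64, 0.36667…, 0.15667…, 0.04667…, 0
R0 = Σ lx·mx = 0 + 0.96 + 0.66… + 0.29767… + 0.084… + 0 = 2.001667…
Σ x·lx·mx = 3.509…; T = 3.509…/2.001667… = 1.75304…
r ≈ ln(R0)/T = ln(2.001667…)/1.75304… = 0.39587… → 0.396

0.396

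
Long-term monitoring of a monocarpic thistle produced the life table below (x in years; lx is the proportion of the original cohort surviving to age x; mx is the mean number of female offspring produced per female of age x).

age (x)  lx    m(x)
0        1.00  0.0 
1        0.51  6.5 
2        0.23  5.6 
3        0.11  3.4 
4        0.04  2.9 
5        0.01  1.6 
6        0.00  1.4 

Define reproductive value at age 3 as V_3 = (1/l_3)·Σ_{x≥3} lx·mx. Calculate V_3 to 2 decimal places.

lx·mx for x ≥ 3: 0.374, 0.116, 0.016, 0 → sum = 0.506
V_3 = 0.506 / l_3 = 0.506 / 0.11 = 4.6 → 4.60

4.60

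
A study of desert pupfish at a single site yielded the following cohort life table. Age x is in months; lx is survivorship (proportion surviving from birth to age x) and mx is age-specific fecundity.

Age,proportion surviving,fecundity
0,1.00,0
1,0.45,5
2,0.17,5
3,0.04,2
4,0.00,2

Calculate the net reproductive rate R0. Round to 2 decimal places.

lx·mx by age: 0, 2.25, 0.85, 0.08, 0
R0 = Σ lx·mx = 3.18 → 3.18

3.18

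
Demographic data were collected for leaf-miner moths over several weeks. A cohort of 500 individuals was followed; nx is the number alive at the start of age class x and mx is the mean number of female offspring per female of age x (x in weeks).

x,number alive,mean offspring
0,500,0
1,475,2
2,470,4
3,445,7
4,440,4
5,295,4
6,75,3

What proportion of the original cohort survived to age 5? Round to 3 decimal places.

0.590

l_5 = n_5/n_0 = 295/500 = 0.59 → 0.590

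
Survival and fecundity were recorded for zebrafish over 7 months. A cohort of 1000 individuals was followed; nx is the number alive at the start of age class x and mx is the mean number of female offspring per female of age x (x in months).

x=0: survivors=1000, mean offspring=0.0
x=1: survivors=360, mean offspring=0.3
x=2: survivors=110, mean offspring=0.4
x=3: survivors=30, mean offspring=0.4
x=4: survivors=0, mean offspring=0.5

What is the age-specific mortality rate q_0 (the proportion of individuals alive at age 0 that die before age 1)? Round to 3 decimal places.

lx = nx/n0 = nx/1000: 1, 0.36, 0.11, 0.03, 0
q_0 = (l_0 − l_1) / l_0 = (1 − 0.36) / 1
     = 0.64 / 1 = 0.64 → 0.640

0.640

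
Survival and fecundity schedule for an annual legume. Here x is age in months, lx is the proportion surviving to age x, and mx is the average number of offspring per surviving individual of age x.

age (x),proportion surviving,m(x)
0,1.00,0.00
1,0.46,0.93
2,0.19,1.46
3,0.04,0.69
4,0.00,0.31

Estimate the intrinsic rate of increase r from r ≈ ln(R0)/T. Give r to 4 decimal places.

-0.2138

R0 = Σ lx·mx = 0 + 0.4278 + 0.2774 + 0.0276 + 0 = 0.7328
Σ x·lx·mx = 1.0654; T = 1.0654/0.7328 = 1.45388…
r ≈ ln(R0)/T = ln(0.7328)/1.45388… = -0.21383… → -0.2138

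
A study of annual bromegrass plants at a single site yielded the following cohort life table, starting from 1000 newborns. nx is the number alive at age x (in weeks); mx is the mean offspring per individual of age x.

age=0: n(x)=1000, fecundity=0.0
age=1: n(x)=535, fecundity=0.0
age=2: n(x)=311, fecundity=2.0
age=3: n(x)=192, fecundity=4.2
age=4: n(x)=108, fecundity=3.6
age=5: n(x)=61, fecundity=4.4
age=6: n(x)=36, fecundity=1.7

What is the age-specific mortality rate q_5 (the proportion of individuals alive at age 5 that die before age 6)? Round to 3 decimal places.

lx = nx/n0 = nx/1000: 1, 0.535, 0.311, 0.192, 0.108, 0.061, 0.036
q_5 = (l_5 − l_6) / l_5 = (0.061 − 0.036) / 0.061
     = 0.025 / 0.061 = 0.409836… → 0.410

0.410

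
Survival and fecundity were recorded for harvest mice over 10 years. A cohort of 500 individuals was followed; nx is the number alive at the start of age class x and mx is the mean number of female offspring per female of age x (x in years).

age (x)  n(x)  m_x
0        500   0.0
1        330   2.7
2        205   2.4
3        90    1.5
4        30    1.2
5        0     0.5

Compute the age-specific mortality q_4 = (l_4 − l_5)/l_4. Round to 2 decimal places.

lx = nx/n0 = nx/500: 1, 0.66, 0.41, 0.18, 0.06, 0
q_4 = (l_4 − l_5) / l_4 = (0.06 − 0) / 0.06
     = 0.06 / 0.06 = 1 → 1.00

1.00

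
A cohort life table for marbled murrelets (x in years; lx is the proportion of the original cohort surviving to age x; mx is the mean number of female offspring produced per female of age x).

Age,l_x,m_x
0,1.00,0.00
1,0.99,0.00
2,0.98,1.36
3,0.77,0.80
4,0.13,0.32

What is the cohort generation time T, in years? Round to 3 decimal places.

lx·mx: 0, 0, 1.3328, 0.616, 0.0416 → R0 = 1.9904
x·lx·mx: 0, 0, 2.6656, 1.848, 0.1664 → Σ = 4.68
T = 4.68 / 1.9904 = 2.351286… → 2.351

2.351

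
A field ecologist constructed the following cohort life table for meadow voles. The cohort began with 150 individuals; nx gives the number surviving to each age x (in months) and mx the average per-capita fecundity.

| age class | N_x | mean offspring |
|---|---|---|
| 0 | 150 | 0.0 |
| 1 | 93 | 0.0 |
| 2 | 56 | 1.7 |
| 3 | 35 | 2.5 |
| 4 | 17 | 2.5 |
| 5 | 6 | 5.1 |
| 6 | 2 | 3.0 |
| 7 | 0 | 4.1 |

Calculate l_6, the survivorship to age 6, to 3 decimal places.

l_6 = n_6/n_0 = 2/150 = 0.013333… → 0.013

0.013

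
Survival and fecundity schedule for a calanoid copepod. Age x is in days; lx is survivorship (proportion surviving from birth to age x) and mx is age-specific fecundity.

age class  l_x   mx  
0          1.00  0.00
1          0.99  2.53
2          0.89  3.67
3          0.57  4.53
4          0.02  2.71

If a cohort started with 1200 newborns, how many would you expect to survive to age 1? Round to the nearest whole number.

Expected survivors = N0 · l_1 = 1200 × 0.99 = 1188 → 1188

1188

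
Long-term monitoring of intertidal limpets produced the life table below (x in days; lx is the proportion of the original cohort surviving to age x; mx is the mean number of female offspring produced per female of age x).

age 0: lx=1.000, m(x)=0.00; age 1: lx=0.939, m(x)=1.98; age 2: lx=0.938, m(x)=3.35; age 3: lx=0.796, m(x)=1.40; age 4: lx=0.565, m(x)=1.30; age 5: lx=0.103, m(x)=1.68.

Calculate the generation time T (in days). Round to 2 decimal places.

2.18

lx·mx: 0, 1.85922, 3.1423, 1.1144, 0.7345, 0.17304 → R0 = 7.02346
x·lx·mx: 0, 1.85922, 6.2846, 3.3432, 2.938, 0.8652 → Σ = 15.29022
T = 15.29022 / 7.02346 = 2.177021… → 2.18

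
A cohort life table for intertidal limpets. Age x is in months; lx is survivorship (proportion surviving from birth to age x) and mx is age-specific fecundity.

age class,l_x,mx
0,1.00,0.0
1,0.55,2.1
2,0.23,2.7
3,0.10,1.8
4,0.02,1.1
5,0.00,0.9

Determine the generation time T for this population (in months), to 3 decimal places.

lx·mx: 0, 1.155, 0.621, 0.18, 0.022, 0 → R0 = 1.978
x·lx·mx: 0, 1.155, 1.242, 0.54, 0.088, 0 → Σ = 3.025
T = 3.025 / 1.978 = 1.529323… → 1.529

1.529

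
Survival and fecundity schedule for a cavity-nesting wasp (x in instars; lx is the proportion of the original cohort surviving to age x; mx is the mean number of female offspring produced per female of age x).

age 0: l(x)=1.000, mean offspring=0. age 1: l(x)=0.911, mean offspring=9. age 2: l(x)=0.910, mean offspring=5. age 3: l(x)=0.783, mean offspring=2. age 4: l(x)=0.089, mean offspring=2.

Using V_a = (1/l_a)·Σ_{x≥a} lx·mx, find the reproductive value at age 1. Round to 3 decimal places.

15.909

lx·mx for x ≥ 1: 8.199, 4.55, 1.566, 0.178 → sum = 14.493
V_1 = 14.493 / l_1 = 14.493 / 0.911 = 15.908891… → 15.909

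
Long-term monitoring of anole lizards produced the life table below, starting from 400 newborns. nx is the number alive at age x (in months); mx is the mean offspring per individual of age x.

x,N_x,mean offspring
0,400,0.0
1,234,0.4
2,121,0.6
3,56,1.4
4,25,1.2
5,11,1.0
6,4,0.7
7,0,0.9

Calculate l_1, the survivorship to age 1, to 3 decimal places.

0.585

l_1 = n_1/n_0 = 234/400 = 0.585 → 0.585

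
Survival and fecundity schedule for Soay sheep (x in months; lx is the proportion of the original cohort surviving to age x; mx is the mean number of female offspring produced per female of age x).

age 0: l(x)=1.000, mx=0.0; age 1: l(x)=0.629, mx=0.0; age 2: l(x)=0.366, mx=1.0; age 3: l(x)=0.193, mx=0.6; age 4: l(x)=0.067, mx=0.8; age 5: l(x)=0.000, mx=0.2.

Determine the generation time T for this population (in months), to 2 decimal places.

2.42

lx·mx: 0, 0, 0.366, 0.1158, 0.0536, 0 → R0 = 0.5354
x·lx·mx: 0, 0, 0.732, 0.3474, 0.2144, 0 → Σ = 1.2938
T = 1.2938 / 0.5354 = 2.416511… → 2.42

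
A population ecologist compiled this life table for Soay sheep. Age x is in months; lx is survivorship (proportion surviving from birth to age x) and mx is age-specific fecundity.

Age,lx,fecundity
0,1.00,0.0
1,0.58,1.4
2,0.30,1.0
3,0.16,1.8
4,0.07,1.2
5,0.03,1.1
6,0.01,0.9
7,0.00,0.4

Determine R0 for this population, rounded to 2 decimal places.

1.53

lx·mx by age: 0, 0.812, 0.3, 0.288, 0.084, 0.033, 0.009, 0
R0 = Σ lx·mx = 1.526 → 1.53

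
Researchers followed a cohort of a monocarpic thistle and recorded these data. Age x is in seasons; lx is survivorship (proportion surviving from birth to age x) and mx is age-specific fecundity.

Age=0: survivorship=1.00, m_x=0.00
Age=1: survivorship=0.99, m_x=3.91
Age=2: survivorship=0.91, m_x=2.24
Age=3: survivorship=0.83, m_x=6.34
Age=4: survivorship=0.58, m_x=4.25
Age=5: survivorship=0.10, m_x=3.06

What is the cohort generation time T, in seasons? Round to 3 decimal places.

2.519

lx·mx: 0, 3.8709, 2.0384, 5.2622, 2.465, 0.306 → R0 = 13.9425
x·lx·mx: 0, 3.8709, 4.0768, 15.7866, 9.86, 1.53 → Σ = 35.1243
T = 35.1243 / 13.9425 = 2.519225… → 2.519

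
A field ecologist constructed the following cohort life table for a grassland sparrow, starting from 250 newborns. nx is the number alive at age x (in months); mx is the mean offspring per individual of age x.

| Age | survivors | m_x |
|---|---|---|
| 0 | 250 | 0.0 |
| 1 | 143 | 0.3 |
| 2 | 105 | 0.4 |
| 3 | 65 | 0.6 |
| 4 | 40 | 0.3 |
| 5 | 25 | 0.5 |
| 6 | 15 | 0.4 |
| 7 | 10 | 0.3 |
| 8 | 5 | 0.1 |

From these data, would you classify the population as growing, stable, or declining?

lx = nx/n0 = nx/250: 1, 0.572, 0.42, 0.26, 0.16, 0.1, 0.06, 0.04, 0.02
R0 = Σ lx·mx = 0 + 0.1716 + 0.168 + 0.156 + 0.048 + 0.05 + 0.024 + 0.012 + 0.002 = 0.6316
R0 < 1, so the population is declining.

declining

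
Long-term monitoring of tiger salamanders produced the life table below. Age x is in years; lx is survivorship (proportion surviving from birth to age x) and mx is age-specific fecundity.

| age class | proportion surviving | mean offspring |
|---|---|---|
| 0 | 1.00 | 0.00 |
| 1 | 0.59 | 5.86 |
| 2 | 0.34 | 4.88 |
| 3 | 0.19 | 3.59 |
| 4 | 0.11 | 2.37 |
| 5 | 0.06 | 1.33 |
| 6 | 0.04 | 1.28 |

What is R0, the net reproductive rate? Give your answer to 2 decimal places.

6.19

lx·mx by age: 0, 3.4574, 1.6592, 0.6821, 0.2607, 0.0798, 0.0512
R0 = Σ lx·mx = 6.1904 → 6.19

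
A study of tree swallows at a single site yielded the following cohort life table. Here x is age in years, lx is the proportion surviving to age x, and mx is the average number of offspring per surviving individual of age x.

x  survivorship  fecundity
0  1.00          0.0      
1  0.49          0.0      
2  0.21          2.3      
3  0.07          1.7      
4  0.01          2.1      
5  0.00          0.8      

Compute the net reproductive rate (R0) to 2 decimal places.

0.62

lx·mx by age: 0, 0, 0.483, 0.119, 0.021, 0
R0 = Σ lx·mx = 0.623 → 0.62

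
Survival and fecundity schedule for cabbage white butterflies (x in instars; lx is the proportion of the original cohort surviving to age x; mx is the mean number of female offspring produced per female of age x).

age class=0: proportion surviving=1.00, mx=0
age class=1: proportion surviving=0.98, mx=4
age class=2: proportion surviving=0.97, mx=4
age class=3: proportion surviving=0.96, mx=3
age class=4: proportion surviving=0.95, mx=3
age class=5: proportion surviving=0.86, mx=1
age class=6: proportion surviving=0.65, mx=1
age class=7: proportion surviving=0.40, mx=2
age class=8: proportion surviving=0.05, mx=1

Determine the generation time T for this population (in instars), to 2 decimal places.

lx·mx: 0, 3.92, 3.88, 2.88, 2.85, 0.86, 0.65, 0.8, 0.05 → R0 = 15.89
x·lx·mx: 0, 3.92, 7.76, 8.64, 11.4, 4.3, 3.9, 5.6, 0.4 → Σ = 45.92
T = 45.92 / 15.89 = 2.889868… → 2.89

2.89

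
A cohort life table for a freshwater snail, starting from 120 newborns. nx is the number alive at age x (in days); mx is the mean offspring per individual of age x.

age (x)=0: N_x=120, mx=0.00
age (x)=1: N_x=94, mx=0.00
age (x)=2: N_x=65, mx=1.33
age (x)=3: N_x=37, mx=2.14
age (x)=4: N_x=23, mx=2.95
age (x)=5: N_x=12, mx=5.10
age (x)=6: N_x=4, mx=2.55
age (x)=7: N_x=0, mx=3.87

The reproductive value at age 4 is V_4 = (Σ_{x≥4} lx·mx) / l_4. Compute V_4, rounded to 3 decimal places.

lx = nx/n0 = nx/120: 1, 0.78333…, 0.54167…, 0.30833…, 0.19167…, 0.1, 0.03333…, 0
lx·mx for x ≥ 4: 0.565417…, 0.51, 0.085…, 0 → sum = 1.160417…
V_4 = 1.160417… / l_4 = 1.160417… / 0.191667… = 6.054348… → 6.054

6.054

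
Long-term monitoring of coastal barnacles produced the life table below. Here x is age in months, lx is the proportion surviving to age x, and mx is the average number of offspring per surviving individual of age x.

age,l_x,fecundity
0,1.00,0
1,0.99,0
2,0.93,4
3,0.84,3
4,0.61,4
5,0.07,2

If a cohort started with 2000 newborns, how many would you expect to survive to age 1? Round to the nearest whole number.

Expected survivors = N0 · l_1 = 2000 × 0.99 = 1980 → 1980

1980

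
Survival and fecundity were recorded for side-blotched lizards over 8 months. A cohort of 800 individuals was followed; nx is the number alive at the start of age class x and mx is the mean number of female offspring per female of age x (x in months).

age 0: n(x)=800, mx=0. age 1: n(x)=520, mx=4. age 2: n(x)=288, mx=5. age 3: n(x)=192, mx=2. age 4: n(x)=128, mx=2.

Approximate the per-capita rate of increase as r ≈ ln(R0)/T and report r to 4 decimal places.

0.9611

lx = nx/n0 = nx/800: 1, 0.65, 0.36, 0.24, 0.16
R0 = Σ lx·mx = 0 + 2.6 + 1.8 + 0.48 + 0.32 = 5.2
Σ x·lx·mx = 8.92; T = 8.92/5.2 = 1.71538…
r ≈ ln(R0)/T = ln(5.2)/1.71538… = 0.961101… → 0.9611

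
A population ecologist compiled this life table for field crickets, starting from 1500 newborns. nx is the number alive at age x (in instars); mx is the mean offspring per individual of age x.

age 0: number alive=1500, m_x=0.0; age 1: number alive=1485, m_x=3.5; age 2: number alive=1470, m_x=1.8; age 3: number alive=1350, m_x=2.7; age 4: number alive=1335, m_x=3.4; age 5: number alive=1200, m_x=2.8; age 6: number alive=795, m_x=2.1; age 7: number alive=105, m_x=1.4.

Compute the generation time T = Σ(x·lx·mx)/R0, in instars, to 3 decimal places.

3.180

lx = nx/n0 = nx/1500: 1, 0.99, 0.98, 0.9, 0.89, 0.8, 0.53, 0.07
lx·mx: 0, 3.465, 1.764, 2.43, 3.026, 2.24, 1.113, 0.098 → R0 = 14.136
x·lx·mx: 0, 3.465, 3.528, 7.29, 12.104, 11.2, 6.678, 0.686 → Σ = 44.951
T = 44.951 / 14.136 = 3.179895… → 3.180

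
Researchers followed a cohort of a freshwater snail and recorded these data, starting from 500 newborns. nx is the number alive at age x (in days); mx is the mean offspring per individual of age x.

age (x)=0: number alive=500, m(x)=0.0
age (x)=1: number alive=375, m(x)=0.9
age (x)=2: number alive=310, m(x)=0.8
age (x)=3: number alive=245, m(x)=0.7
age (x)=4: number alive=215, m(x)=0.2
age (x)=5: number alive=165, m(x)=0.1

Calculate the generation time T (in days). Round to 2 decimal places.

1.96

lx = nx/n0 = nx/500: 1, 0.75, 0.62, 0.49, 0.43, 0.33
lx·mx: 0, 0.675, 0.496, 0.343, 0.086, 0.033 → R0 = 1.633
x·lx·mx: 0, 0.675, 0.992, 1.029, 0.344, 0.165 → Σ = 3.205
T = 3.205 / 1.633 = 1.962645… → 1.96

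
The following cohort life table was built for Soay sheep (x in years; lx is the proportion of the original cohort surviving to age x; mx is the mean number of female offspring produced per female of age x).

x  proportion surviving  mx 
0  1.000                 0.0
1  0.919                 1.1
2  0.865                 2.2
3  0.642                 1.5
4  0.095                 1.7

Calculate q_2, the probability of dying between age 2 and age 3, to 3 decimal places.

q_2 = (l_2 − l_3) / l_2 = (0.865 − 0.642) / 0.865
     = 0.223 / 0.865 = 0.257803… → 0.258

0.258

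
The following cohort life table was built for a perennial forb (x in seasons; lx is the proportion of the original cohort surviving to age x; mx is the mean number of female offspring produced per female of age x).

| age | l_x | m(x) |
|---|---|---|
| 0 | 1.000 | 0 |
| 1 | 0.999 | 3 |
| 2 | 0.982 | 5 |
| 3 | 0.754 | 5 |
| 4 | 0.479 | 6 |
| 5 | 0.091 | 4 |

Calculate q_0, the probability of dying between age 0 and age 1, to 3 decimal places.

q_0 = (l_0 − l_1) / l_0 = (1 − 0.999) / 1
     = 0.001 / 1 = 0.001 → 0.001

0.001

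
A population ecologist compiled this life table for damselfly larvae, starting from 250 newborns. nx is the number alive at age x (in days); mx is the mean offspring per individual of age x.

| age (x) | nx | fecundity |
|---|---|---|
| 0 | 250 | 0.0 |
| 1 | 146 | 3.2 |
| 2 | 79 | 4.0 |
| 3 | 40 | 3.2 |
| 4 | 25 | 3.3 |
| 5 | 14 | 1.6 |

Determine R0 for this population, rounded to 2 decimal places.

4.06

lx = nx/n0 = nx/250: 1, 0.584, 0.316, 0.16, 0.1, 0.056
lx·mx by age: 0, 1.8688, 1.264, 0.512, 0.33, 0.0896
R0 = Σ lx·mx = 4.0644 → 4.06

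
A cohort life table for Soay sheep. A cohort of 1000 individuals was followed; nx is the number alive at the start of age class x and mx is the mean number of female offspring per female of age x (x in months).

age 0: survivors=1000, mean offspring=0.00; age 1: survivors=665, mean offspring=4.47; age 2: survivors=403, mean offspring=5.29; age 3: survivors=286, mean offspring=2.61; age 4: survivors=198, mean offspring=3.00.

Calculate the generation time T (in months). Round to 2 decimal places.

lx = nx/n0 = nx/1000: 1, 0.665, 0.403, 0.286, 0.198
lx·mx: 0, 2.97255, 2.13187, 0.74646, 0.594 → R0 = 6.44488
x·lx·mx: 0, 2.97255, 4.26374, 2.23938, 2.376 → Σ = 11.85167
T = 11.85167 / 6.44488 = 1.838928… → 1.84

1.84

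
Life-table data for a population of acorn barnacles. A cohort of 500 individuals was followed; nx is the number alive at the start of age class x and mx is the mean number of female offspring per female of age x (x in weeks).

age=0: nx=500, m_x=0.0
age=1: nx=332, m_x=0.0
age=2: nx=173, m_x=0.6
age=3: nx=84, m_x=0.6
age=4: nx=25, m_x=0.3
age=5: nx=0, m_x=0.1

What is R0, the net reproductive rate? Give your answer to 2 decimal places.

0.32

lx = nx/n0 = nx/500: 1, 0.664, 0.346, 0.168, 0.05, 0
lx·mx by age: 0, 0, 0.2076, 0.1008, 0.015, 0
R0 = Σ lx·mx = 0.3234 → 0.32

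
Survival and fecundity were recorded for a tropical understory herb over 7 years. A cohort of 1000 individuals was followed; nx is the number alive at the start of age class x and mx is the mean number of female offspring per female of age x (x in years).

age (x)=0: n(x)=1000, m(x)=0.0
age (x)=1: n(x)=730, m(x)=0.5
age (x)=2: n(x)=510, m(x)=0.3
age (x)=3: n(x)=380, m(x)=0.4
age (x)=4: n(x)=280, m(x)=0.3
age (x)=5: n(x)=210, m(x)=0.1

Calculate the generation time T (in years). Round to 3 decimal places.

lx = nx/n0 = nx/1000: 1, 0.73, 0.51, 0.38, 0.28, 0.21
lx·mx: 0, 0.365, 0.153, 0.152, 0.084, 0.021 → R0 = 0.775
x·lx·mx: 0, 0.365, 0.306, 0.456, 0.336, 0.105 → Σ = 1.568
T = 1.568 / 0.775 = 2.023226… → 2.023

2.023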